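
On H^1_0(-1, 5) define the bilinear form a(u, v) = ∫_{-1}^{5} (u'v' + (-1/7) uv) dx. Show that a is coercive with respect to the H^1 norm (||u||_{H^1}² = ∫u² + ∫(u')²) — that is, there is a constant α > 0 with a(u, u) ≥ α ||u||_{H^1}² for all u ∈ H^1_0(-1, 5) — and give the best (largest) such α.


α = (-36/7 + π^2)/(π^2 + 36)

Coercivity of a(·,·) on H^1_0(-1, 5) means a(u, u) ≥ α ||u||_{H^1}² for every u ∈ H^1_0.
The interval has length L = 6, and Poincaré/coercivity depend only on L. Here a(u, u) = ∫(u')² + (-1/7)·∫u².
Here c = -1/7 < 0 with |c| < (π/L)² = π^2/36, so coercivity still holds. The condition a(u,u) ≥ α||u||_{H^1}² reads (1−α)∫(u')² ≥ (α−c)∫u². Any admissible α is ≤ 1 (rapidly oscillating u have ∫u²/∫(u')² → 0), and α = 1 would force 0 ≥ (1−c)∫u², impossible since c < 1; so 1−α > 0. By the sharp Poincaré inequality on H^1_0 of an interval of length L, ∫(u')² ≥ (π/L)²∫u² with equality for the first sine mode sin(π(x−x₀)/L) (x₀ the left endpoint), so the inequality holds for all u iff (1−α)(π/L)² ≥ α − c, i.e. α ≤ ((π/L)² + c)/((π/L)² + 1) = (1 + c(L/π)²)/(1 + (L/π)²). (Direct route, valid since c ≤ 0: Poincaré gives c∫u² ≥ c(L/π)²∫(u')², so a(u,u) ≥ (1 + c(L/π)²)∫(u')², while ||u||_{H^1}² ≤ (1 + (L/π)²)∫(u')²; dividing yields the same α.) With (π/L)² = π^2/36 and c = -1/7, the largest admissible constant is α = ((π/L)² + c)/((π/L)² + 1).
Simplifying, α = (-36/7 + π^2)/(π^2 + 36).


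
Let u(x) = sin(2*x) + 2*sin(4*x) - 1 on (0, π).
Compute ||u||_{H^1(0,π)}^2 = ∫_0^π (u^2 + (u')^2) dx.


||u||_{H^1(0,π)}^2 = 75*π/2

u'(x) = 2*cos(2*x) + 8*cos(4*x).
Expand u² and (u')² and integrate term by term on (0, π), using: for integers n ≥ 1, ∫_0^π sin²(nx) dx = ∫_0^π cos²(nx) dx = π/2; for n ≠ n', ∫_0^π sin(nx)sin(n'x) dx = ∫_0^π cos(nx)cos(n'x) dx = 0; and by product-to-sum, ∫_0^π sin(nx)cos(n'x) dx = ½∫_0^π [sin((n+n')x) + sin((n−n')x)] dx, which is 0 when n+n' is even and 2n/(n²−n'²) when n+n' is odd (it need not vanish on (0, π)). For the constant mode: ∫_0^π 1 dx = π, ∫_0^π cos(nx) dx = 0, ∫_0^π sin(nx) dx = (1−(−1)^n)/n.
  u² squared terms: (-1)²·∫1 dx = 1·π = π;  (2)²·∫sin(4x)² dx = 4·π/2 = 2*π;  (1)²·∫sin(2x)² dx = 1·π/2 = π/2.
  u² cross terms: 2·(-1)·(2)·∫1·sin(4x) dx = -4·(0) = 0;  2·(-1)·(1)·∫1·sin(2x) dx = -2·(0) = 0;  2·(2)·(1)·∫sin(4x)·sin(2x) dx = 4·(0) = 0.
  So ∫_0^π u² dx = π + 2*π + π/2 + 0 + 0 + 0 = 7*π/2.
  (u')² squared terms: (2)²·∫cos(2x)² dx = 4·π/2 = 2*π;  (8)²·∫cos(4x)² dx = 64·π/2 = 32*π.
  (u')² cross terms: 2·(2)·(8)·∫cos(2x)·cos(4x) dx = 32·(0) = 0.
  So ∫_0^π (u')² dx = 2*π + 32*π + 0 = 34*π.
||u||_{H^1}^2 = (7*π/2) + (34*π) = 75*π/2.


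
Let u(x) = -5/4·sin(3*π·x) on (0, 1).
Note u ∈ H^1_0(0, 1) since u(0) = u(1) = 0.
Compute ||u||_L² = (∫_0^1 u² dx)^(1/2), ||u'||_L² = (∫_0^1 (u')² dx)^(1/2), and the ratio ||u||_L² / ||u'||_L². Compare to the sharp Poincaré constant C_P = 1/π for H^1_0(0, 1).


||u||_L² / ||u'||_L² = 1/(3*π) < C_P = 1/π.

u(x) = -5/4·sin(3*π·x), so u'(x) = -15*π*cos(3*π*x)/4.
Writing u(x) = A·sin(kπx/L) with A = -5/4 and k = 3, use ∫_0^L sin²(kπx/L) dx = L/2 and ∫_0^L cos²(kπx/L) dx = L/2.
u² = 25/16·sin²(3*π·x) and (u')² = 225*π^2/16·cos²(3*π·x), and each of sin², cos² integrates to L/2 = 1/2 over (0, 1).
∫_0^1 u² dx = 25/32, so ||u||_L² = 5*sqrt(2)/8.
∫_0^1 (u')² dx = 225*π^2/32, so ||u'||_L² = 15*sqrt(2)*π/8.
Ratio ||u||_L² / ||u'||_L² = 1/(3*π).
Sharp Poincaré constant on H^1_0(0, 1) is C_P = L/π = 1/π, achieved by sin(π·x).
This is the k = 3 harmonic; the ratio L/(kπ) is strictly less than C_P = L/π, consistent with the sharp inequality ||u||_L² ≤ C_P ||u'||_L².


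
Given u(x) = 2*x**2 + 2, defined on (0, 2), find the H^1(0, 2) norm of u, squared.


||u||_{H^1}^2 = 488/5

The H^1 norm (squared) on an interval (0, L) is
  ||u||_{H^1}^2 = ∫_0^L u(x)^2 dx + ∫_0^L u'(x)^2 dx.
Compute u'(x) = 4*x.
Then u(x)^2 = 4*x**4 + 8*x**2 + 4 and u'(x)^2 = 16*x**2.
Integrate each monomial from 0 to 2 using ∫_0^2 c·x^n dx = c·2^(n+1)/(n+1):
  ∫_0^2 u(x)^2 dx = ∫_0^2 (4*x^4 + 8*x^2 + 4) dx. Term by term:
    ∫_0^2 4*x^4 dx = 128/5;  ∫_0^2 8*x^2 dx = 64/3;  ∫_0^2 4 dx = 8.
  Sum: 128/5 + 64/3 + 8 = 824/15.
  ∫_0^2 u'(x)^2 dx = ∫_0^2 (16*x^2) dx. Term by term:
    ∫_0^2 16*x^2 dx = 128/3.
Adding: ||u||_{H^1}^2 = 824/15 + 128/3 = 488/5.


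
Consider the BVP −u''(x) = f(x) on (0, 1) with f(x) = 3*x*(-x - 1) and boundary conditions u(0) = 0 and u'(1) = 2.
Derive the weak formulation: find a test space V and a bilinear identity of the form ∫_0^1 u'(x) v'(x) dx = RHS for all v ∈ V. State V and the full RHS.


V = {v ∈ H^1(0, 1) : v(0) = 0} (test functions vanish at x = 0 where u is specified); weak form: ∫_0^1 u'v' dx = ∫_0^1 (3*x*(-x - 1)) v dx + 2·v(1) for all v ∈ V.

Multiply both sides by a test function v and integrate from 0 to 1:
  ∫_0^1 −u''(x) v(x) dx = ∫_0^1 f(x) v(x) dx.
Integrate the LHS by parts once:
  ∫_0^1 −u'' v dx = −[u'(x) v(x)]_0^1 + ∫_0^1 u'(x) v'(x) dx.
Thus ∫_0^1 u'(x) v'(x) dx = ∫_0^1 f(x) v(x) dx + [u'(x) v(x)]_0^1.
Choose V so that boundary terms are either known or forced to vanish.
Mixed BC: u(0) = 0 (Dirichlet) and u'(1) = 2 (Neumann). Define V = {v ∈ H^1(0, 1) : v(0) = 0}. Then [u' v]_0^1 = u'(1)·v(1) − u'(0)·0 = 2·v(1).
Weak formulation: find u (satisfying any essential BC) such that ∫_0^1 u'(x) v'(x) dx = ∫_0^1 f v dx + 2·v(1) for all v ∈ V (Dirichlet at 0 absorbed into V; Neumann datum at x = 1 contributes the boundary term).
Substituting f(x) = 3*x*(-x - 1), the right-hand side is ∫_0^1 (3*x*(-x - 1)) v dx + 2·v(1).


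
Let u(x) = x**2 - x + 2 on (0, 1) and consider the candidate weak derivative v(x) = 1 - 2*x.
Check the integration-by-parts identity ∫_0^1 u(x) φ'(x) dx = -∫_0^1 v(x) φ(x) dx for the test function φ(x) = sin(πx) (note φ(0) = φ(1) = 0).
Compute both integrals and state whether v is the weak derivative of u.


LHS = 0, RHS = 0. No, v is not the weak derivative of u.

u(x) = x**2 - x + 2, classical derivative u'(x) = 2*x - 1.
φ(x) = sin(πx), so φ'(x) = π*cos(π*x).
Note φ(0) = φ(1) = 0, so the boundary term u·φ vanishes.
LHS = ∫_0^1 u(x) φ'(x) dx = ∫_0^1 (π*x^2*cos(π*x) - π*x*cos(π*x) + 2*π*cos(π*x)) dx. Term by term:
  ∫_0^1 2*π*cos(π*x) dx = 0;  ∫_0^1 π*x^2*cos(π*x) dx = -2/π;  ∫_0^1 -π*x*cos(π*x) dx = 2/π.
Sum: 0 − 2/π + 2/π = 0.
So LHS = 0.
∫_0^1 v(x) φ(x) dx = ∫_0^1 (-2*x*sin(π*x) + sin(π*x)) dx. Term by term:
  ∫_0^1 -2*x*sin(π*x) dx = -2/π;  ∫_0^1 sin(π*x) dx = 2/π.
Sum: -2/π + 2/π = 0.
So RHS = -∫_0^1 v(x) φ(x) dx = 0.
LHS = RHS, so the identity holds for this particular φ. But this is necessary, not sufficient: a weak derivative must satisfy the identity for EVERY test function in C_c^∞(0, 1).
Here u is smooth, so its weak derivative equals its classical derivative u'(x) = 2*x - 1. Since v(x) = 1 - 2*x ≠ u'(x), v is NOT the weak derivative of u — the agreement for this single φ is a coincidence (the difference v − u' happens to be L²-orthogonal to this φ).


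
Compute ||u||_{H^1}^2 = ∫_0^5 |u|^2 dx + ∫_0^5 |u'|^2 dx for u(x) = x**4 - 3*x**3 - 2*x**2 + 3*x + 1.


||u||_{H^1}^2 = 1856075/36

The H^1 norm (squared) on an interval (0, L) is
  ||u||_{H^1}^2 = ∫_0^L u(x)^2 dx + ∫_0^L u'(x)^2 dx.
Compute u'(x) = 4*x**3 - 9*x**2 - 4*x + 3.
Then u(x)^2 = x**8 - 6*x**7 + 5*x**6 + 18*x**5 - 12*x**4 - 18*x**3 + 5*x**2 + 6*x + 1 and u'(x)^2 = 16*x**6 - 72*x**5 + 49*x**4 + 96*x**3 - 38*x**2 - 24*x + 9.
Integrate each monomial from 0 to 5 using ∫_0^5 c·x^n dx = c·5^(n+1)/(n+1):
  ∫_0^5 u(x)^2 dx = ∫_0^5 (x^8 - 6*x^7 + 5*x^6 + 18*x^5 - 12*x^4 - 18*x^3 + 5*x^2 + 6*x + 1) dx. Term by term:
    ∫_0^5 x^8 dx = 1953125/9;  ∫_0^5 -6*x^7 dx = -1171875/4;  ∫_0^5 5*x^6 dx = 390625/7;
    ∫_0^5 18*x^5 dx = 46875;  ∫_0^5 -12*x^4 dx = -7500;  ∫_0^5 -18*x^3 dx = -5625/2;
    ∫_0^5 5*x^2 dx = 625/3;  ∫_0^5 6*x dx = 75;  ∫_0^5 1 dx = 5.
  Sum: 1953125/9 − 1171875/4 + 390625/7 + 46875 − 7500 − 5625/2 + 625/3 + 75 + 5 = 4208285/252.
  ∫_0^5 u'(x)^2 dx = ∫_0^5 (16*x^6 - 72*x^5 + 49*x^4 + 96*x^3 - 38*x^2 - 24*x + 9) dx. Term by term:
    ∫_0^5 16*x^6 dx = 1250000/7;  ∫_0^5 -72*x^5 dx = -187500;  ∫_0^5 49*x^4 dx = 30625;
    ∫_0^5 96*x^3 dx = 15000;  ∫_0^5 -38*x^2 dx = -4750/3;  ∫_0^5 -24*x dx = -300;
    ∫_0^5 9 dx = 45.
  Sum: 1250000/7 − 187500 + 30625 + 15000 − 4750/3 − 300 + 45 = 732020/21.
Adding: ||u||_{H^1}^2 = 4208285/252 + 732020/21 = 1856075/36.


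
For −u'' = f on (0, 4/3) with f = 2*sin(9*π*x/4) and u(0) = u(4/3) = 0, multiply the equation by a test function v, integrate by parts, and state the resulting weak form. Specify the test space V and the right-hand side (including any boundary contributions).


V = H^1_0(0, 4/3) (so v(0) = v(4/3) = 0); weak form: ∫_0^4/3 u'v' dx = ∫_0^4/3 (2*sin(9*π*x/4)) v dx for all v ∈ V.

Multiply both sides by a test function v and integrate from 0 to 4/3:
  ∫_0^4/3 −u''(x) v(x) dx = ∫_0^4/3 f(x) v(x) dx.
Integrate the LHS by parts once:
  ∫_0^4/3 −u'' v dx = −[u'(x) v(x)]_0^4/3 + ∫_0^4/3 u'(x) v'(x) dx.
Thus ∫_0^4/3 u'(x) v'(x) dx = ∫_0^4/3 f(x) v(x) dx + [u'(x) v(x)]_0^4/3.
Choose V so that boundary terms are either known or forced to vanish.
u is Dirichlet: u(0) = u(4/3) = 0. Let V = H^1_0(0, 4/3); then v(0) = v(4/3) = 0, and [u' v]_0^4/3 = 0.
Weak formulation: find u (satisfying any essential BC) such that ∫_0^4/3 u'(x) v'(x) dx = ∫_0^4/3 f v dx for all v ∈ V.
Substituting f(x) = 2*sin(9*π*x/4), the right-hand side is ∫_0^4/3 (2*sin(9*π*x/4)) v dx.


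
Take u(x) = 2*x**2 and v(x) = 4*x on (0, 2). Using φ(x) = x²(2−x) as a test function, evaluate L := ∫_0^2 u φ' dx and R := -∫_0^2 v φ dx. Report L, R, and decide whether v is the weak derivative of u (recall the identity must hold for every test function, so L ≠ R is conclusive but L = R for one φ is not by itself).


LHS = -32/5, RHS = -32/5. Yes, v = u' weakly.

u(x) = 2*x**2, classical derivative u'(x) = 4*x.
φ(x) = x²(2−x), so φ'(x) = x*(4 - 3*x).
Note φ(0) = φ(2) = 0, so the boundary term u·φ vanishes.
LHS = ∫_0^2 u(x) φ'(x) dx = ∫_0^2 (-6*x^4 + 8*x^3) dx. Term by term:
  ∫_0^2 -6*x^4 dx = -192/5;  ∫_0^2 8*x^3 dx = 32.
Sum: -192/5 + 32 = -32/5.
So LHS = -32/5.
∫_0^2 v(x) φ(x) dx = ∫_0^2 (-4*x^4 + 8*x^3) dx. Term by term:
  ∫_0^2 -4*x^4 dx = -128/5;  ∫_0^2 8*x^3 dx = 32.
Sum: -128/5 + 32 = 32/5.
So RHS = -∫_0^2 v(x) φ(x) dx = -32/5.
LHS = RHS, so the identity holds for this test φ.
Moreover u is smooth here and v(x) = u'(x) = 4*x pointwise, so the identity holds for every test function. Hence v is the weak derivative of u.


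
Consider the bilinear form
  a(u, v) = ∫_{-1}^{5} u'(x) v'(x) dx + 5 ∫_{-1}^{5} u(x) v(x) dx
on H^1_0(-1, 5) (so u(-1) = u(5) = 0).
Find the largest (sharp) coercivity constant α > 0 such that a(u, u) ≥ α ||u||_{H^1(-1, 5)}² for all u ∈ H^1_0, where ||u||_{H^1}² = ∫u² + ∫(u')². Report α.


α = 1

Coercivity of a(·,·) on H^1_0(-1, 5) means a(u, u) ≥ α ||u||_{H^1}² for every u ∈ H^1_0.
The interval has length L = 6, and Poincaré/coercivity depend only on L. Here a(u, u) = ∫(u')² + (5)·∫u².
Here c = 5 ≥ 1, so a(u,u) = ∫(u')² + c∫u² ≥ ∫(u')² + ∫u² = ||u||_{H^1}², i.e. α = 1 works. No larger α is possible: a(u,u) ≥ α||u||_{H^1}² means (1−α)∫(u')² ≥ (α−c)∫u², and for the modes u_n = sin(nπ(x−x₀)/L) (x₀ the left endpoint) one has ∫u_n²/∫(u_n')² = (L/(nπ))² → 0, so a(u_n,u_n)/||u_n||_{H^1}² → 1. Hence the optimal constant is α = 1.
Therefore α = 1.


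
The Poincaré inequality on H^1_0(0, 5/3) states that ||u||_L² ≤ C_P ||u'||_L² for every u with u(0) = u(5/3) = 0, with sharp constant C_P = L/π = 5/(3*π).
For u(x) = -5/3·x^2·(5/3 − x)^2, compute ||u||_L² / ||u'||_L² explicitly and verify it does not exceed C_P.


||u||_L² / ||u'||_L² = 5*sqrt(3)/18 < C_P = 5/(3*π).

u(x) = -5/3·x^2·(5/3 − x)^2, so u'(x) = 10*x*(-18*x^2 + 45*x - 25)/27.
u(x) = -5/3·x^2·(5/3 − x)^2 vanishes at x = 0 and x = 5/3, so u ∈ H^1_0(0, 5/3). Differentiate via the product rule and integrate the resulting polynomials term by term.
  ∫_0^5/3 u² dx = ∫_0^5/3 (25*x^8/9 - 500*x^7/27 + 1250*x^6/27 - 12500*x^5/243 + 15625*x^4/729) dx. Term by term:
    ∫_0^5/3 25*x^8/9 dx = 48828125/1594323;  ∫_0^5/3 -500*x^7/27 dx = -48828125/354294;  ∫_0^5/3 1250*x^6/27 dx = 97656250/413343;
    ∫_0^5/3 -12500*x^5/243 dx = -97656250/531441;  ∫_0^5/3 15625*x^4/729 dx = 9765625/177147.
  Sum: 48828125/1594323 − 48828125/354294 + 97656250/413343 − 97656250/531441 + 9765625/177147 = 9765625/22320522.
  ∫_0^5/3 (u')² dx = ∫_0^5/3 (400*x^6/9 - 2000*x^5/9 + 32500*x^4/81 - 25000*x^3/81 + 62500*x^2/729) dx. Term by term:
    ∫_0^5/3 400*x^6/9 dx = 31250000/137781;  ∫_0^5/3 -2000*x^5/9 dx = -15625000/19683;  ∫_0^5/3 32500*x^4/81 dx = 20312500/19683;
    ∫_0^5/3 -25000*x^3/81 dx = -3906250/6561;  ∫_0^5/3 62500*x^2/729 dx = 7812500/59049.
  Sum: 31250000/137781 − 15625000/19683 + 20312500/19683 − 3906250/6561 + 7812500/59049 = 781250/413343.
∫_0^5/3 u² dx = 9765625/22320522, so ||u||_L² = 3125*sqrt(42)/30618.
∫_0^5/3 (u')² dx = 781250/413343, so ||u'||_L² = 625*sqrt(14)/1701.
Ratio ||u||_L² / ||u'||_L² = 5*sqrt(3)/18.
Sharp Poincaré constant on H^1_0(0, 5/3) is C_P = L/π = 5/(3*π), achieved by sin(3*π/5·x).
A polynomial bump cannot attain the sharp Poincaré constant (only the first sine eigenfunction does), so the ratio is strictly less than C_P, consistent with ||u||_L² ≤ C_P ||u'||_L².


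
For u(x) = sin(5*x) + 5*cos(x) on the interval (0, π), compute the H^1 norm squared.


||u||_{H^1(0,π)}^2 = 38*π

u'(x) = -5*sin(x) + 5*cos(5*x).
Expand u² and (u')² and integrate term by term on (0, π), using: for integers n ≥ 1, ∫_0^π sin²(nx) dx = ∫_0^π cos²(nx) dx = π/2; for n ≠ n', ∫_0^π sin(nx)sin(n'x) dx = ∫_0^π cos(nx)cos(n'x) dx = 0; and by product-to-sum, ∫_0^π sin(nx)cos(n'x) dx = ½∫_0^π [sin((n+n')x) + sin((n−n')x)] dx, which is 0 when n+n' is even and 2n/(n²−n'²) when n+n' is odd (it need not vanish on (0, π)).
  u² squared terms: (5)²·∫cos(x)² dx = 25·π/2 = 25*π/2;  (1)²·∫sin(5x)² dx = 1·π/2 = π/2.
  u² cross terms: 2·(5)·(1)·∫cos(x)·sin(5x) dx = 10·(0) = 0.
  So ∫_0^π u² dx = 25*π/2 + π/2 + 0 = 13*π.
  (u')² squared terms: (-5)²·∫sin(x)² dx = 25·π/2 = 25*π/2;  (5)²·∫cos(5x)² dx = 25·π/2 = 25*π/2.
  (u')² cross terms: 2·(-5)·(5)·∫sin(x)·cos(5x) dx = -50·(0) = 0.
  So ∫_0^π (u')² dx = 25*π/2 + 25*π/2 + 0 = 25*π.
||u||_{H^1}^2 = (13*π) + (25*π) = 38*π.


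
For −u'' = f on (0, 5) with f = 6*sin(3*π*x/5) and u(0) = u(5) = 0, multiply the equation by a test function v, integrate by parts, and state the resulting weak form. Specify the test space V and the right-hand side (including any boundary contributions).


V = H^1_0(0, 5) (so v(0) = v(5) = 0); weak form: ∫_0^5 u'v' dx = ∫_0^5 (6*sin(3*π*x/5)) v dx for all v ∈ V.

Multiply both sides by a test function v and integrate from 0 to 5:
  ∫_0^5 −u''(x) v(x) dx = ∫_0^5 f(x) v(x) dx.
Integrate the LHS by parts once:
  ∫_0^5 −u'' v dx = −[u'(x) v(x)]_0^5 + ∫_0^5 u'(x) v'(x) dx.
Thus ∫_0^5 u'(x) v'(x) dx = ∫_0^5 f(x) v(x) dx + [u'(x) v(x)]_0^5.
Choose V so that boundary terms are either known or forced to vanish.
u is Dirichlet: u(0) = u(5) = 0. Let V = H^1_0(0, 5); then v(0) = v(5) = 0, and [u' v]_0^5 = 0.
Weak formulation: find u (satisfying any essential BC) such that ∫_0^5 u'(x) v'(x) dx = ∫_0^5 f v dx for all v ∈ V.
Substituting f(x) = 6*sin(3*π*x/5), the right-hand side is ∫_0^5 (6*sin(3*π*x/5)) v dx.


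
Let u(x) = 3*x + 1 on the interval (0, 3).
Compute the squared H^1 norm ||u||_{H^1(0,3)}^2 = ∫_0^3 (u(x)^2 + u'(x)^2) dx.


||u||_{H^1}^2 = 138

The H^1 norm (squared) on an interval (0, L) is
  ||u||_{H^1}^2 = ∫_0^L u(x)^2 dx + ∫_0^L u'(x)^2 dx.
Compute u'(x) = 3.
Then u(x)^2 = 9*x**2 + 6*x + 1 and u'(x)^2 = 9.
Integrate each monomial from 0 to 3 using ∫_0^3 c·x^n dx = c·3^(n+1)/(n+1):
  ∫_0^3 u(x)^2 dx = ∫_0^3 (9*x^2 + 6*x + 1) dx. Term by term:
    ∫_0^3 9*x^2 dx = 81;  ∫_0^3 6*x dx = 27;  ∫_0^3 1 dx = 3.
  Sum: 81 + 27 + 3 = 111.
  ∫_0^3 u'(x)^2 dx = ∫_0^3 (9) dx. Term by term:
    ∫_0^3 9 dx = 27.
Adding: ||u||_{H^1}^2 = 111 + 27 = 138.


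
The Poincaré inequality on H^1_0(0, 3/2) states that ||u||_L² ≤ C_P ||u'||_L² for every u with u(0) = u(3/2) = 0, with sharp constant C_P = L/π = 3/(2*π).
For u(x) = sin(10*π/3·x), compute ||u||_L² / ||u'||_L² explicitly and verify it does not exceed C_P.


||u||_L² / ||u'||_L² = 3/(10*π) < C_P = 3/(2*π).

u(x) = sin(10*π/3·x), so u'(x) = 10*π*cos(10*π*x/3)/3.
Writing u(x) = A·sin(kπx/L) with A = 1 and k = 5, use ∫_0^L sin²(kπx/L) dx = L/2 and ∫_0^L cos²(kπx/L) dx = L/2.
u² = 1·sin²(10*π/3·x) and (u')² = 100*π^2/9·cos²(10*π/3·x), and each of sin², cos² integrates to L/2 = 3/4 over (0, 3/2).
∫_0^3/2 u² dx = 3/4, so ||u||_L² = sqrt(3)/2.
∫_0^3/2 (u')² dx = 25*π^2/3, so ||u'||_L² = 5*sqrt(3)*π/3.
Ratio ||u||_L² / ||u'||_L² = 3/(10*π).
Sharp Poincaré constant on H^1_0(0, 3/2) is C_P = L/π = 3/(2*π), achieved by sin(2*π/3·x).
This is the k = 5 harmonic; the ratio L/(kπ) is strictly less than C_P = L/π, consistent with the sharp inequality ||u||_L² ≤ C_P ||u'||_L².


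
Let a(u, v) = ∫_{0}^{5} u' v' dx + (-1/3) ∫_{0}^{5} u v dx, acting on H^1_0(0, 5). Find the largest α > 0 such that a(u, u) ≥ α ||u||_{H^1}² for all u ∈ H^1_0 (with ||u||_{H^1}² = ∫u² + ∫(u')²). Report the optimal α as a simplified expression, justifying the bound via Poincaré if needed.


α = (-25/3 + π^2)/(π^2 + 25)

Coercivity of a(·,·) on H^1_0(0, 5) means a(u, u) ≥ α ||u||_{H^1}² for every u ∈ H^1_0.
The interval has length L = 5, and Poincaré/coercivity depend only on L. Here a(u, u) = ∫(u')² + (-1/3)·∫u².
Here c = -1/3 < 0 with |c| < (π/L)² = π^2/25, so coercivity still holds. The condition a(u,u) ≥ α||u||_{H^1}² reads (1−α)∫(u')² ≥ (α−c)∫u². Any admissible α is ≤ 1 (rapidly oscillating u have ∫u²/∫(u')² → 0), and α = 1 would force 0 ≥ (1−c)∫u², impossible since c < 1; so 1−α > 0. By the sharp Poincaré inequality on H^1_0 of an interval of length L, ∫(u')² ≥ (π/L)²∫u² with equality for the first sine mode sin(π(x−x₀)/L) (x₀ the left endpoint), so the inequality holds for all u iff (1−α)(π/L)² ≥ α − c, i.e. α ≤ ((π/L)² + c)/((π/L)² + 1) = (1 + c(L/π)²)/(1 + (L/π)²). (Direct route, valid since c ≤ 0: Poincaré gives c∫u² ≥ c(L/π)²∫(u')², so a(u,u) ≥ (1 + c(L/π)²)∫(u')², while ||u||_{H^1}² ≤ (1 + (L/π)²)∫(u')²; dividing yields the same α.) With (π/L)² = π^2/25 and c = -1/3, the largest admissible constant is α = ((π/L)² + c)/((π/L)² + 1).
Simplifying, α = (-25/3 + π^2)/(π^2 + 25).


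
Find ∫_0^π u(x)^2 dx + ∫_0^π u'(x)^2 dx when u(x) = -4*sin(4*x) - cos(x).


||u||_{H^1(0,π)}^2 = 128/15 + 137*π

u'(x) = sin(x) - 16*cos(4*x).
Expand u² and (u')² and integrate term by term on (0, π), using: for integers n ≥ 1, ∫_0^π sin²(nx) dx = ∫_0^π cos²(nx) dx = π/2; for n ≠ n', ∫_0^π sin(nx)sin(n'x) dx = ∫_0^π cos(nx)cos(n'x) dx = 0; and by product-to-sum, ∫_0^π sin(nx)cos(n'x) dx = ½∫_0^π [sin((n+n')x) + sin((n−n')x)] dx, which is 0 when n+n' is even and 2n/(n²−n'²) when n+n' is odd (it need not vanish on (0, π)).
  u² squared terms: (-1)²·∫cos(x)² dx = 1·π/2 = π/2;  (-4)²·∫sin(4x)² dx = 16·π/2 = 8*π.
  u² cross terms: 2·(-1)·(-4)·∫cos(x)·sin(4x) dx = 8·(8/15) = 64/15.
  So ∫_0^π u² dx = π/2 + 8*π + 64/15 = 64/15 + 17*π/2.
  (u')² squared terms: (-16)²·∫cos(4x)² dx = 256·π/2 = 128*π;  (1)²·∫sin(x)² dx = 1·π/2 = π/2.
  (u')² cross terms: 2·(-16)·(1)·∫cos(4x)·sin(x) dx = -32·(-2/15) = 64/15.
  So ∫_0^π (u')² dx = 128*π + π/2 + 64/15 = 64/15 + 257*π/2.
||u||_{H^1}^2 = (64/15 + 17*π/2) + (64/15 + 257*π/2) = 128/15 + 137*π.


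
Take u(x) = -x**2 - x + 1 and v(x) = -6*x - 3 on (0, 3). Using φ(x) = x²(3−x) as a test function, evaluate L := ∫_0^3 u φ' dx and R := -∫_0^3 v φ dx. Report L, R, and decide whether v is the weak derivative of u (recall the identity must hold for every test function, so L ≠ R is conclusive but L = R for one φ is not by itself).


LHS = 621/20, RHS = 1863/20. No, v is not the weak derivative of u.

u(x) = -x**2 - x + 1, classical derivative u'(x) = -2*x - 1.
φ(x) = x²(3−x), so φ'(x) = 3*x*(2 - x).
Note φ(0) = φ(3) = 0, so the boundary term u·φ vanishes.
LHS = ∫_0^3 u(x) φ'(x) dx = ∫_0^3 (3*x^4 - 3*x^3 - 9*x^2 + 6*x) dx. Term by term:
  ∫_0^3 3*x^4 dx = 729/5;  ∫_0^3 -3*x^3 dx = -243/4;  ∫_0^3 -9*x^2 dx = -81;
  ∫_0^3 6*x dx = 27.
Sum: 729/5 − 243/4 − 81 + 27 = 621/20.
So LHS = 621/20.
∫_0^3 v(x) φ(x) dx = ∫_0^3 (6*x^4 - 15*x^3 - 9*x^2) dx. Term by term:
  ∫_0^3 6*x^4 dx = 1458/5;  ∫_0^3 -15*x^3 dx = -1215/4;  ∫_0^3 -9*x^2 dx = -81.
Sum: 1458/5 − 1215/4 − 81 = -1863/20.
So RHS = -∫_0^3 v(x) φ(x) dx = 1863/20.
LHS − RHS = -621/10 ≠ 0, so the identity fails.
(For a valid weak derivative the identity must hold for EVERY test function, in particular this one. The failure shows v is NOT the weak derivative of u.)
Correct weak derivative would be u'(x) = -2*x - 1.


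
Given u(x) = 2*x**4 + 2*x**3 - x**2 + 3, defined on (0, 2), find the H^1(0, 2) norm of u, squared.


||u||_{H^1}^2 = 853222/315

The H^1 norm (squared) on an interval (0, L) is
  ||u||_{H^1}^2 = ∫_0^L u(x)^2 dx + ∫_0^L u'(x)^2 dx.
Compute u'(x) = 8*x**3 + 6*x**2 - 2*x.
Then u(x)^2 = 4*x**8 + 8*x**7 - 4*x**5 + 13*x**4 + 12*x**3 - 6*x**2 + 9 and u'(x)^2 = 64*x**6 + 96*x**5 + 4*x**4 - 24*x**3 + 4*x**2.
Integrate each monomial from 0 to 2 using ∫_0^2 c·x^n dx = c·2^(n+1)/(n+1):
  ∫_0^2 u(x)^2 dx = ∫_0^2 (4*x^8 + 8*x^7 - 4*x^5 + 13*x^4 + 12*x^3 - 6*x^2 + 9) dx. Term by term:
    ∫_0^2 4*x^8 dx = 2048/9;  ∫_0^2 8*x^7 dx = 256;  ∫_0^2 -4*x^5 dx = -128/3;
    ∫_0^2 13*x^4 dx = 416/5;  ∫_0^2 12*x^3 dx = 48;  ∫_0^2 -6*x^2 dx = -16;
    ∫_0^2 9 dx = 18.
  Sum: 2048/9 + 256 − 128/3 + 416/5 + 48 − 16 + 18 = 25834/45.
  ∫_0^2 u'(x)^2 dx = ∫_0^2 (64*x^6 + 96*x^5 + 4*x^4 - 24*x^3 + 4*x^2) dx. Term by term:
    ∫_0^2 64*x^6 dx = 8192/7;  ∫_0^2 96*x^5 dx = 1024;  ∫_0^2 4*x^4 dx = 128/5;
    ∫_0^2 -24*x^3 dx = -96;  ∫_0^2 4*x^2 dx = 32/3.
  Sum: 8192/7 + 1024 + 128/5 − 96 + 32/3 = 224128/105.
Adding: ||u||_{H^1}^2 = 25834/45 + 224128/105 = 853222/315.


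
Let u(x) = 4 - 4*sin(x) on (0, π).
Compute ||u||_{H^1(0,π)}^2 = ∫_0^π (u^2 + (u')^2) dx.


||u||_{H^1(0,π)}^2 = -64 + 32*π

u'(x) = -4*cos(x).
Expand u² and (u')² and integrate term by term on (0, π), using: for integers n ≥ 1, ∫_0^π sin²(nx) dx = ∫_0^π cos²(nx) dx = π/2; for n ≠ n', ∫_0^π sin(nx)sin(n'x) dx = ∫_0^π cos(nx)cos(n'x) dx = 0; and by product-to-sum, ∫_0^π sin(nx)cos(n'x) dx = ½∫_0^π [sin((n+n')x) + sin((n−n')x)] dx, which is 0 when n+n' is even and 2n/(n²−n'²) when n+n' is odd (it need not vanish on (0, π)). For the constant mode: ∫_0^π 1 dx = π, ∫_0^π cos(nx) dx = 0, ∫_0^π sin(nx) dx = (1−(−1)^n)/n.
  u² squared terms: (4)²·∫1 dx = 16·π = 16*π;  (-4)²·∫sin(x)² dx = 16·π/2 = 8*π.
  u² cross terms: 2·(4)·(-4)·∫1·sin(x) dx = -32·(2) = -64.
  So ∫_0^π u² dx = 16*π + 8*π − 64 = -64 + 24*π.
  (u')² squared terms: (-4)²·∫cos(x)² dx = 16·π/2 = 8*π.
  So ∫_0^π (u')² dx = 8*π.
||u||_{H^1}^2 = (-64 + 24*π) + (8*π) = -64 + 32*π.


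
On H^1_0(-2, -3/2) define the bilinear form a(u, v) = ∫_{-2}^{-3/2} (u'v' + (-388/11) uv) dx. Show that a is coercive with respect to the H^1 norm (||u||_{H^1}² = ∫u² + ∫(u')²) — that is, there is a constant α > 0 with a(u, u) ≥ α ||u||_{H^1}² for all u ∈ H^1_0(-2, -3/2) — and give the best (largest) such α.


α = 4*(-97 + 11*π^2)/(11*(1 + 4*π^2))

Coercivity of a(·,·) on H^1_0(-2, -3/2) means a(u, u) ≥ α ||u||_{H^1}² for every u ∈ H^1_0.
The interval has length L = 1/2, and Poincaré/coercivity depend only on L. Here a(u, u) = ∫(u')² + (-388/11)·∫u².
Here c = -388/11 < 0 with |c| < (π/L)² = 4*π^2, so coercivity still holds. The condition a(u,u) ≥ α||u||_{H^1}² reads (1−α)∫(u')² ≥ (α−c)∫u². Any admissible α is ≤ 1 (rapidly oscillating u have ∫u²/∫(u')² → 0), and α = 1 would force 0 ≥ (1−c)∫u², impossible since c < 1; so 1−α > 0. By the sharp Poincaré inequality on H^1_0 of an interval of length L, ∫(u')² ≥ (π/L)²∫u² with equality for the first sine mode sin(π(x−x₀)/L) (x₀ the left endpoint), so the inequality holds for all u iff (1−α)(π/L)² ≥ α − c, i.e. α ≤ ((π/L)² + c)/((π/L)² + 1) = (1 + c(L/π)²)/(1 + (L/π)²). (Direct route, valid since c ≤ 0: Poincaré gives c∫u² ≥ c(L/π)²∫(u')², so a(u,u) ≥ (1 + c(L/π)²)∫(u')², while ||u||_{H^1}² ≤ (1 + (L/π)²)∫(u')²; dividing yields the same α.) With (π/L)² = 4*π^2 and c = -388/11, the largest admissible constant is α = ((π/L)² + c)/((π/L)² + 1).
Simplifying, α = 4*(-97 + 11*π^2)/(11*(1 + 4*π^2)).


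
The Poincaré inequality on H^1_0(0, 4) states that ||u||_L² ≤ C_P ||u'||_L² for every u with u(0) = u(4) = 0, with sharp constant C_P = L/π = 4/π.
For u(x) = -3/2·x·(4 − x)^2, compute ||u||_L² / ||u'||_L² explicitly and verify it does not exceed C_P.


||u||_L² / ||u'||_L² = 2*sqrt(14)/7 < C_P = 4/π.

u(x) = -3/2·x·(4 − x)^2, so u'(x) = 3*(4 - 3*x)*(x/2 - 2).
u(x) = -3/2·x·(4 − x)^2 vanishes at x = 0 and x = 4, so u ∈ H^1_0(0, 4). Differentiate via the product rule and integrate the resulting polynomials term by term.
  ∫_0^4 u² dx = ∫_0^4 (9*x^6/4 - 36*x^5 + 216*x^4 - 576*x^3 + 576*x^2) dx. Term by term:
    ∫_0^4 9*x^6/4 dx = 36864/7;  ∫_0^4 -36*x^5 dx = -24576;  ∫_0^4 216*x^4 dx = 221184/5;
    ∫_0^4 -576*x^3 dx = -36864;  ∫_0^4 576*x^2 dx = 12288.
  Sum: 36864/7 − 24576 + 221184/5 − 36864 + 12288 = 12288/35.
  ∫_0^4 (u')² dx = ∫_0^4 (81*x^4/4 - 216*x^3 + 792*x^2 - 1152*x + 576) dx. Term by term:
    ∫_0^4 81*x^4/4 dx = 20736/5;  ∫_0^4 -216*x^3 dx = -13824;  ∫_0^4 792*x^2 dx = 16896;
    ∫_0^4 -1152*x dx = -9216;  ∫_0^4 576 dx = 2304.
  Sum: 20736/5 − 13824 + 16896 − 9216 + 2304 = 1536/5.
∫_0^4 u² dx = 12288/35, so ||u||_L² = 64*sqrt(105)/35.
∫_0^4 (u')² dx = 1536/5, so ||u'||_L² = 16*sqrt(30)/5.
Ratio ||u||_L² / ||u'||_L² = 2*sqrt(14)/7.
Sharp Poincaré constant on H^1_0(0, 4) is C_P = L/π = 4/π, achieved by sin(π/4·x).
A polynomial bump cannot attain the sharp Poincaré constant (only the first sine eigenfunction does), so the ratio is strictly less than C_P, consistent with ||u||_L² ≤ C_P ||u'||_L².


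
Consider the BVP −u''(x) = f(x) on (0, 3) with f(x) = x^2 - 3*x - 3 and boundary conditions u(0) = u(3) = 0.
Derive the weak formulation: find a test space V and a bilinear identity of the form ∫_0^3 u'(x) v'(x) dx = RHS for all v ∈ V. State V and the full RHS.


V = H^1_0(0, 3) (so v(0) = v(3) = 0); weak form: ∫_0^3 u'v' dx = ∫_0^3 (x^2 - 3*x - 3) v dx for all v ∈ V.

Multiply both sides by a test function v and integrate from 0 to 3:
  ∫_0^3 −u''(x) v(x) dx = ∫_0^3 f(x) v(x) dx.
Integrate the LHS by parts once:
  ∫_0^3 −u'' v dx = −[u'(x) v(x)]_0^3 + ∫_0^3 u'(x) v'(x) dx.
Thus ∫_0^3 u'(x) v'(x) dx = ∫_0^3 f(x) v(x) dx + [u'(x) v(x)]_0^3.
Choose V so that boundary terms are either known or forced to vanish.
u is Dirichlet: u(0) = u(3) = 0. Let V = H^1_0(0, 3); then v(0) = v(3) = 0, and [u' v]_0^3 = 0.
Weak formulation: find u (satisfying any essential BC) such that ∫_0^3 u'(x) v'(x) dx = ∫_0^3 f v dx for all v ∈ V.
Substituting f(x) = x^2 - 3*x - 3, the right-hand side is ∫_0^3 (x^2 - 3*x - 3) v dx.


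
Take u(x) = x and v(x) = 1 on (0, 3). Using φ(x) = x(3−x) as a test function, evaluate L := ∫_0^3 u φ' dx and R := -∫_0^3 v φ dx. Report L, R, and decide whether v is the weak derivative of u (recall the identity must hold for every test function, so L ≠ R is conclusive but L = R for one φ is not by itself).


LHS = -9/2, RHS = -9/2. Yes, v = u' weakly.

u(x) = x, classical derivative u'(x) = 1.
φ(x) = x(3−x), so φ'(x) = 3 - 2*x.
Note φ(0) = φ(3) = 0, so the boundary term u·φ vanishes.
LHS = ∫_0^3 u(x) φ'(x) dx = ∫_0^3 (-2*x^2 + 3*x) dx. Term by term:
  ∫_0^3 -2*x^2 dx = -18;  ∫_0^3 3*x dx = 27/2.
Sum: -18 + 27/2 = -9/2.
So LHS = -9/2.
∫_0^3 v(x) φ(x) dx = ∫_0^3 (-x^2 + 3*x) dx. Term by term:
  ∫_0^3 -x^2 dx = -9;  ∫_0^3 3*x dx = 27/2.
Sum: -9 + 27/2 = 9/2.
So RHS = -∫_0^3 v(x) φ(x) dx = -9/2.
LHS = RHS, so the identity holds for this test φ.
Moreover u is smooth here and v(x) = u'(x) = 1 pointwise, so the identity holds for every test function. Hence v is the weak derivative of u.


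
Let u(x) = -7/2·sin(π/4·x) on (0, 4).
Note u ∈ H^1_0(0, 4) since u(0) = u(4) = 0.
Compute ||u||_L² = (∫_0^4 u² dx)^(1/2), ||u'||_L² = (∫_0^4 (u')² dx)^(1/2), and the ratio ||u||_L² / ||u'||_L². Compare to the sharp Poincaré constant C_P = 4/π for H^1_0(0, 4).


||u||_L² / ||u'||_L² = 4/π = C_P.

u(x) = -7/2·sin(π/4·x), so u'(x) = -7*π*cos(π*x/4)/8.
Writing u(x) = A·sin(kπx/L) with A = -7/2 and k = 1, use ∫_0^L sin²(kπx/L) dx = L/2 and ∫_0^L cos²(kπx/L) dx = L/2.
u² = 49/4·sin²(π/4·x) and (u')² = 49*π^2/64·cos²(π/4·x), and each of sin², cos² integrates to L/2 = 2 over (0, 4).
∫_0^4 u² dx = 49/2, so ||u||_L² = 7*sqrt(2)/2.
∫_0^4 (u')² dx = 49*π^2/32, so ||u'||_L² = 7*sqrt(2)*π/8.
Ratio ||u||_L² / ||u'||_L² = 4/π.
Sharp Poincaré constant on H^1_0(0, 4) is C_P = L/π = 4/π, achieved by sin(π/4·x).
This is the k = 1 eigenfunction (up to amplitude), so the ratio equals the sharp Poincaré constant exactly.


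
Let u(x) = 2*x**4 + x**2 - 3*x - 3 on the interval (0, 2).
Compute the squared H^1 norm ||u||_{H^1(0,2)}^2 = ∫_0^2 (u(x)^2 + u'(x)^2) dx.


||u||_{H^1}^2 = 418336/315

The H^1 norm (squared) on an interval (0, L) is
  ||u||_{H^1}^2 = ∫_0^L u(x)^2 dx + ∫_0^L u'(x)^2 dx.
Compute u'(x) = 8*x**3 + 2*x - 3.
Then u(x)^2 = 4*x**8 + 4*x**6 - 12*x**5 - 11*x**4 - 6*x**3 + 3*x**2 + 18*x + 9 and u'(x)^2 = 64*x**6 + 32*x**4 - 48*x**3 + 4*x**2 - 12*x + 9.
Integrate each monomial from 0 to 2 using ∫_0^2 c·x^n dx = c·2^(n+1)/(n+1):
  ∫_0^2 u(x)^2 dx = ∫_0^2 (4*x^8 + 4*x^6 - 12*x^5 - 11*x^4 - 6*x^3 + 3*x^2 + 18*x + 9) dx. Term by term:
    ∫_0^2 4*x^8 dx = 2048/9;  ∫_0^2 4*x^6 dx = 512/7;  ∫_0^2 -12*x^5 dx = -128;
    ∫_0^2 -11*x^4 dx = -352/5;  ∫_0^2 -6*x^3 dx = -24;  ∫_0^2 3*x^2 dx = 8;
    ∫_0^2 18*x dx = 36;  ∫_0^2 9 dx = 18.
  Sum: 2048/9 + 512/7 − 128 − 352/5 − 24 + 8 + 36 + 18 = 44194/315.
  ∫_0^2 u'(x)^2 dx = ∫_0^2 (64*x^6 + 32*x^4 - 48*x^3 + 4*x^2 - 12*x + 9) dx. Term by term:
    ∫_0^2 64*x^6 dx = 8192/7;  ∫_0^2 32*x^4 dx = 1024/5;  ∫_0^2 -48*x^3 dx = -192;
    ∫_0^2 4*x^2 dx = 32/3;  ∫_0^2 -12*x dx = -24;  ∫_0^2 9 dx = 18.
  Sum: 8192/7 + 1024/5 − 192 + 32/3 − 24 + 18 = 124714/105.
Adding: ||u||_{H^1}^2 = 44194/315 + 124714/105 = 418336/315.


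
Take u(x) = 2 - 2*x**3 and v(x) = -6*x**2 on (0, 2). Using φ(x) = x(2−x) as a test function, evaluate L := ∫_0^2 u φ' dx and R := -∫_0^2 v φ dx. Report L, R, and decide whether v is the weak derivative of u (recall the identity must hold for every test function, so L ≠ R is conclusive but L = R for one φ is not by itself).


LHS = 48/5, RHS = 48/5. Yes, v = u' weakly.

u(x) = 2 - 2*x**3, classical derivative u'(x) = -6*x**2.
φ(x) = x(2−x), so φ'(x) = 2 - 2*x.
Note φ(0) = φ(2) = 0, so the boundary term u·φ vanishes.
LHS = ∫_0^2 u(x) φ'(x) dx = ∫_0^2 (4*x^4 - 4*x^3 - 4*x + 4) dx. Term by term:
  ∫_0^2 4*x^4 dx = 128/5;  ∫_0^2 -4*x^3 dx = -16;  ∫_0^2 -4*x dx = -8;
  ∫_0^2 4 dx = 8.
Sum: 128/5 − 16 − 8 + 8 = 48/5.
So LHS = 48/5.
∫_0^2 v(x) φ(x) dx = ∫_0^2 (6*x^4 - 12*x^3) dx. Term by term:
  ∫_0^2 6*x^4 dx = 192/5;  ∫_0^2 -12*x^3 dx = -48.
Sum: 192/5 − 48 = -48/5.
So RHS = -∫_0^2 v(x) φ(x) dx = 48/5.
LHS = RHS, so the identity holds for this test φ.
Moreover u is smooth here and v(x) = u'(x) = -6*x**2 pointwise, so the identity holds for every test function. Hence v is the weak derivative of u.


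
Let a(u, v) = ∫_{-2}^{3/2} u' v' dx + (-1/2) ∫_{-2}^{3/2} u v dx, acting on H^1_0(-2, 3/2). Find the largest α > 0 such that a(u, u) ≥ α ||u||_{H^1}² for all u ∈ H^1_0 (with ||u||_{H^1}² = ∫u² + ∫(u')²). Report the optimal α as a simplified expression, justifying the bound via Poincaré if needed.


α = (-49 + 8*π^2)/(2*(4*π^2 + 49))

Coercivity of a(·,·) on H^1_0(-2, 3/2) means a(u, u) ≥ α ||u||_{H^1}² for every u ∈ H^1_0.
The interval has length L = 7/2, and Poincaré/coercivity depend only on L. Here a(u, u) = ∫(u')² + (-1/2)·∫u².
Here c = -1/2 < 0 with |c| < (π/L)² = 4*π^2/49, so coercivity still holds. The condition a(u,u) ≥ α||u||_{H^1}² reads (1−α)∫(u')² ≥ (α−c)∫u². Any admissible α is ≤ 1 (rapidly oscillating u have ∫u²/∫(u')² → 0), and α = 1 would force 0 ≥ (1−c)∫u², impossible since c < 1; so 1−α > 0. By the sharp Poincaré inequality on H^1_0 of an interval of length L, ∫(u')² ≥ (π/L)²∫u² with equality for the first sine mode sin(π(x−x₀)/L) (x₀ the left endpoint), so the inequality holds for all u iff (1−α)(π/L)² ≥ α − c, i.e. α ≤ ((π/L)² + c)/((π/L)² + 1) = (1 + c(L/π)²)/(1 + (L/π)²). (Direct route, valid since c ≤ 0: Poincaré gives c∫u² ≥ c(L/π)²∫(u')², so a(u,u) ≥ (1 + c(L/π)²)∫(u')², while ||u||_{H^1}² ≤ (1 + (L/π)²)∫(u')²; dividing yields the same α.) With (π/L)² = 4*π^2/49 and c = -1/2, the largest admissible constant is α = ((π/L)² + c)/((π/L)² + 1).
Simplifying, α = (-49 + 8*π^2)/(2*(4*π^2 + 49)).


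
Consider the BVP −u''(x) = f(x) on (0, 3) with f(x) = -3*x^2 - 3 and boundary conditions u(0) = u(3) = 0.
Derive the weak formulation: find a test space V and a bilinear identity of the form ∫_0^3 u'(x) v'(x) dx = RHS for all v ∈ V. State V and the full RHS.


V = H^1_0(0, 3) (so v(0) = v(3) = 0); weak form: ∫_0^3 u'v' dx = ∫_0^3 (-3*x^2 - 3) v dx for all v ∈ V.

Multiply both sides by a test function v and integrate from 0 to 3:
  ∫_0^3 −u''(x) v(x) dx = ∫_0^3 f(x) v(x) dx.
Integrate the LHS by parts once:
  ∫_0^3 −u'' v dx = −[u'(x) v(x)]_0^3 + ∫_0^3 u'(x) v'(x) dx.
Thus ∫_0^3 u'(x) v'(x) dx = ∫_0^3 f(x) v(x) dx + [u'(x) v(x)]_0^3.
Choose V so that boundary terms are either known or forced to vanish.
u is Dirichlet: u(0) = u(3) = 0. Let V = H^1_0(0, 3); then v(0) = v(3) = 0, and [u' v]_0^3 = 0.
Weak formulation: find u (satisfying any essential BC) such that ∫_0^3 u'(x) v'(x) dx = ∫_0^3 f v dx for all v ∈ V.
Substituting f(x) = -3*x^2 - 3, the right-hand side is ∫_0^3 (-3*x^2 - 3) v dx.


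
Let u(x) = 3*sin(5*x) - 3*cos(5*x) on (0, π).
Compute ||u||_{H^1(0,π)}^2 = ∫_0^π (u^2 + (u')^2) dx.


||u||_{H^1(0,π)}^2 = 234*π

u'(x) = 15*sin(5*x) + 15*cos(5*x).
Expand u² and (u')² and integrate term by term on (0, π), using: for integers n ≥ 1, ∫_0^π sin²(nx) dx = ∫_0^π cos²(nx) dx = π/2; for n ≠ n', ∫_0^π sin(nx)sin(n'x) dx = ∫_0^π cos(nx)cos(n'x) dx = 0; and by product-to-sum, ∫_0^π sin(nx)cos(n'x) dx = ½∫_0^π [sin((n+n')x) + sin((n−n')x)] dx, which is 0 when n+n' is even and 2n/(n²−n'²) when n+n' is odd (it need not vanish on (0, π)).
  u² squared terms: (-3)²·∫cos(5x)² dx = 9·π/2 = 9*π/2;  (3)²·∫sin(5x)² dx = 9·π/2 = 9*π/2.
  u² cross terms: 2·(-3)·(3)·∫cos(5x)·sin(5x) dx = -18·(0) = 0.
  So ∫_0^π u² dx = 9*π/2 + 9*π/2 + 0 = 9*π.
  (u')² squared terms: (15)²·∫cos(5x)² dx = 225·π/2 = 225*π/2;  (15)²·∫sin(5x)² dx = 225·π/2 = 225*π/2.
  (u')² cross terms: 2·(15)·(15)·∫cos(5x)·sin(5x) dx = 450·(0) = 0.
  So ∫_0^π (u')² dx = 225*π/2 + 225*π/2 + 0 = 225*π.
||u||_{H^1}^2 = (9*π) + (225*π) = 234*π.


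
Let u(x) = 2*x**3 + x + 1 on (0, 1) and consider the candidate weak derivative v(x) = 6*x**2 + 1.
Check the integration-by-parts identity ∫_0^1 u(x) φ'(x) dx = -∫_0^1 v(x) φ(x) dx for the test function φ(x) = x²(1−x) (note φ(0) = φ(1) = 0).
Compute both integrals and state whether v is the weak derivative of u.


LHS = -17/60, RHS = -17/60. Yes, v = u' weakly.

u(x) = 2*x**3 + x + 1, classical derivative u'(x) = 6*x**2 + 1.
φ(x) = x²(1−x), so φ'(x) = x*(2 - 3*x).
Note φ(0) = φ(1) = 0, so the boundary term u·φ vanishes.
LHS = ∫_0^1 u(x) φ'(x) dx = ∫_0^1 (-6*x^5 + 4*x^4 - 3*x^3 - x^2 + 2*x) dx. Term by term:
  ∫_0^1 -6*x^5 dx = -1;  ∫_0^1 4*x^4 dx = 4/5;  ∫_0^1 -3*x^3 dx = -3/4;
  ∫_0^1 -x^2 dx = -1/3;  ∫_0^1 2*x dx = 1.
Sum: -1 + 4/5 − 3/4 − 1/3 + 1 = -17/60.
So LHS = -17/60.
∫_0^1 v(x) φ(x) dx = ∫_0^1 (-6*x^5 + 6*x^4 - x^3 + x^2) dx. Term by term:
  ∫_0^1 -6*x^5 dx = -1;  ∫_0^1 6*x^4 dx = 6/5;  ∫_0^1 -x^3 dx = -1/4;
  ∫_0^1 x^2 dx = 1/3.
Sum: -1 + 6/5 − 1/4 + 1/3 = 17/60.
So RHS = -∫_0^1 v(x) φ(x) dx = -17/60.
LHS = RHS, so the identity holds for this test φ.
Moreover u is smooth here and v(x) = u'(x) = 6*x**2 + 1 pointwise, so the identity holds for every test function. Hence v is the weak derivative of u.


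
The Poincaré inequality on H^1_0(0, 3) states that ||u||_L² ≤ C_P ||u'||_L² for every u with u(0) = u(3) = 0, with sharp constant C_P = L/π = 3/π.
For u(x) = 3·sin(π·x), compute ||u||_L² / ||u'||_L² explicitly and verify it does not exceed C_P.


||u||_L² / ||u'||_L² = 1/π < C_P = 3/π.

u(x) = 3·sin(π·x), so u'(x) = 3*π*cos(π*x).
Writing u(x) = A·sin(kπx/L) with A = 3 and k = 3, use ∫_0^L sin²(kπx/L) dx = L/2 and ∫_0^L cos²(kπx/L) dx = L/2.
u² = 9·sin²(π·x) and (u')² = 9*π^2·cos²(π·x), and each of sin², cos² integrates to L/2 = 3/2 over (0, 3).
∫_0^3 u² dx = 27/2, so ||u||_L² = 3*sqrt(6)/2.
∫_0^3 (u')² dx = 27*π^2/2, so ||u'||_L² = 3*sqrt(6)*π/2.
Ratio ||u||_L² / ||u'||_L² = 1/π.
Sharp Poincaré constant on H^1_0(0, 3) is C_P = L/π = 3/π, achieved by sin(π/3·x).
This is the k = 3 harmonic; the ratio L/(kπ) is strictly less than C_P = L/π, consistent with the sharp inequality ||u||_L² ≤ C_P ||u'||_L².


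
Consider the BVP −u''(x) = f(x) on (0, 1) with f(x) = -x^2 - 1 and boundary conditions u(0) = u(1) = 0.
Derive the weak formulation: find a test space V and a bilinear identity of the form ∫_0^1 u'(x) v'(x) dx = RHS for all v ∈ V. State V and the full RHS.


V = H^1_0(0, 1) (so v(0) = v(1) = 0); weak form: ∫_0^1 u'v' dx = ∫_0^1 (-x^2 - 1) v dx for all v ∈ V.

Multiply both sides by a test function v and integrate from 0 to 1:
  ∫_0^1 −u''(x) v(x) dx = ∫_0^1 f(x) v(x) dx.
Integrate the LHS by parts once:
  ∫_0^1 −u'' v dx = −[u'(x) v(x)]_0^1 + ∫_0^1 u'(x) v'(x) dx.
Thus ∫_0^1 u'(x) v'(x) dx = ∫_0^1 f(x) v(x) dx + [u'(x) v(x)]_0^1.
Choose V so that boundary terms are either known or forced to vanish.
u is Dirichlet: u(0) = u(1) = 0. Let V = H^1_0(0, 1); then v(0) = v(1) = 0, and [u' v]_0^1 = 0.
Weak formulation: find u (satisfying any essential BC) such that ∫_0^1 u'(x) v'(x) dx = ∫_0^1 f v dx for all v ∈ V.
Substituting f(x) = -x^2 - 1, the right-hand side is ∫_0^1 (-x^2 - 1) v dx.


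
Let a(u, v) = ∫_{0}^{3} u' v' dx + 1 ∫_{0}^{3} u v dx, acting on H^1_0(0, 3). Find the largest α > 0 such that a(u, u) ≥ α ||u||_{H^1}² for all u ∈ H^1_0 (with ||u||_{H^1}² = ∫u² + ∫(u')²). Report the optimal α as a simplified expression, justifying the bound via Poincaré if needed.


α = 1

Coercivity of a(·,·) on H^1_0(0, 3) means a(u, u) ≥ α ||u||_{H^1}² for every u ∈ H^1_0.
The interval has length L = 3, and Poincaré/coercivity depend only on L. Here a(u, u) = ∫(u')² + (1)·∫u².
Here c = 1 ≥ 1, so a(u,u) = ∫(u')² + c∫u² ≥ ∫(u')² + ∫u² = ||u||_{H^1}², i.e. α = 1 works. No larger α is possible: a(u,u) ≥ α||u||_{H^1}² means (1−α)∫(u')² ≥ (α−c)∫u², and for the modes u_n = sin(nπ(x−x₀)/L) (x₀ the left endpoint) one has ∫u_n²/∫(u_n')² = (L/(nπ))² → 0, so a(u_n,u_n)/||u_n||_{H^1}² → 1. Hence the optimal constant is α = 1.
Therefore α = 1.
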